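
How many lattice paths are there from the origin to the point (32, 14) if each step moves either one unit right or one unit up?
Number of paths = 239877544005

A monotone lattice path from (0, 0) to (32, 14) consists of 32 east steps and 14 north steps in some order, so it is determined by which 32 of the 46 steps are east. The count is C(46, 32) = 239877544005.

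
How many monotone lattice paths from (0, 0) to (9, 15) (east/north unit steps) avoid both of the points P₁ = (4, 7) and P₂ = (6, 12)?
Number of paths = 650114

Inclusion–exclusion. Total paths: C(24, 9) = 1307504. Through P₁: C(11, 4)·C(13, 5) = 424710. Through P₂: C(18, 6)·C(6, 3) = 371280. Since P₁ is strictly southwest of P₂, a monotone path through both must visit P₁ then P₂; paths through both = C(11, 4)·C(7, 2)·C(6, 3) = 138600. Avoid both = 1307504 − 424710 − 371280 + 138600 = 650114.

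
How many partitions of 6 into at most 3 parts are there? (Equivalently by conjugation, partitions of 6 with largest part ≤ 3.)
p(6, parts ≤ 3) = 7

Partitions of 6 with all parts ≤ 3: 3+3, 3+2+1, 3+1+1+1, 2+2+2, 2+2+1+1, 2+1+1+1+1, 1+1+1+1+1+1. Count = 7.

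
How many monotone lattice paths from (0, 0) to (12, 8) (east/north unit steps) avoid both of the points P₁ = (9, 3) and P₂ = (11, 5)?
Number of paths = 101458

Inclusion–exclusion. Total paths: C(20, 12) = 125970. Through P₁: C(12, 9)·C(8, 3) = 12320. Through P₂: C(16, 11)·C(4, 1) = 17472. Since P₁ is strictly southwest of P₂, a monotone path through both must visit P₁ then P₂; paths through both = C(12, 9)·C(4, 2)·C(4, 1) = 5280. Avoid both = 125970 − 12320 − 17472 + 5280 = 101458.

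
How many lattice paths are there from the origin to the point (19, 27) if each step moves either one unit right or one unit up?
Number of paths = 4154246671960

A monotone lattice path from (0, 0) to (19, 27) consists of 19 east steps and 27 north steps in some order, so it is determined by which 19 of the 46 steps are east. The count is C(46, 19) = 4154246671960.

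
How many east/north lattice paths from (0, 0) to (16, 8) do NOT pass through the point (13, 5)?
Number of paths = 564111

Total paths from (0, 0) to (16, 8): C(24, 16) = 735471. Paths through (13, 5): (paths (0, 0) → (13, 5)) × (paths (13, 5) → (16, 8)) = C(18, 13) · C(6, 3) = 8568 · 20 = 171360. Avoidance count = 735471 − 171360 = 564111.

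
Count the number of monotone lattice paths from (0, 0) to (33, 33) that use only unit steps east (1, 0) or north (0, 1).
Number of paths = 7219428434016265740

A monotone lattice path from (0, 0) to (33, 33) consists of 33 east steps and 33 north steps in some order, so it is determined by which 33 of the 66 steps are east. The count is C(66, 33) = 7219428434016265740.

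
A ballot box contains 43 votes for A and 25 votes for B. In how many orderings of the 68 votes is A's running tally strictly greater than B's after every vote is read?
Strict-lead orderings = 700533885926386512

Total orderings of the 68 votes with 43 for A: C(68, 43) = 2646461346833015712. By the Bertrand ballot formula (Cycle Lemma / reflection principle), the number of orderings in which A is strictly ahead of B throughout is (p − q)/(p + q) · C(p + q, p) = (43 − 25)/(43 + 25) · 2646461346833015712 = 700533885926386512.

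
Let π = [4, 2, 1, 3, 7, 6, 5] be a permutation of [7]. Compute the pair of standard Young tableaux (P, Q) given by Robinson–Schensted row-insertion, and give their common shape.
P = [1, 3, 5] / [2, 6] / [4, 7];  Q = [1, 4, 5] / [2, 6] / [3, 7];  common shape = (3, 2, 2)

Row-insert the values π_1, π_2, … into P one at a time, bumping the leftmost entry strictly greater than the inserted value down to the next row. The recording tableau Q records, in position (i, j), the step at which that cell was added to P.
  Insert 4 (step 1): P = [4];  Q = [1]
  Insert 2 (step 2): P = [2] / [4];  Q = [1] / [2]
  Insert 1 (step 3): P = [1] / [2] / [4];  Q = [1] / [2] / [3]
  Insert 3 (step 4): P = [1, 3] / [2] / [4];  Q = [1, 4] / [2] / [3]
  Insert 7 (step 5): P = [1, 3, 7] / [2] / [4];  Q = [1, 4, 5] / [2] / [3]
  Insert 6 (step 6): P = [1, 3, 6] / [2, 7] / [4];  Q = [1, 4, 5] / [2, 6] / [3]
  Insert 5 (step 7): P = [1, 3, 5] / [2, 6] / [4, 7];  Q = [1, 4, 5] / [2, 6] / [3, 7]
Final shape: (3, 2, 2).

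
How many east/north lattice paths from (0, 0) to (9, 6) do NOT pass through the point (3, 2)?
Number of paths = 2905

Total paths from (0, 0) to (9, 6): C(15, 9) = 5005. Paths through (3, 2): (paths (0, 0) → (3, 2)) × (paths (3, 2) → (9, 6)) = C(5, 3) · C(10, 6) = 10 · 210 = 2100. Avoidance count = 5005 − 2100 = 2905.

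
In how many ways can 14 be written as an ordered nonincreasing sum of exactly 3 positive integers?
p(14, 3 parts) = 16

Partitions of n into exactly k parts ↔ partitions of n − k into at most k parts (subtract 1 from each part). For n = 14, k = 3, the partitions are: 12+1+1, 11+2+1, 10+3+1, 10+2+2, 9+4+1, 9+3+2, 8+5+1, 8+4+2, 8+3+3, 7+6+1, 7+5+2, 7+4+3, 6+6+2, 6+5+3, 6+4+4, 5+5+4. Count = 16.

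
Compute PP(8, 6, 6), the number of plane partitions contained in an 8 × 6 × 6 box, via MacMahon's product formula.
PP(8, 6, 6) = 469699956117392

Evaluate the triple product over i = 1..8, j = 1..6, k = 1..6. The factors are (2/1) · (3/2) · (4/3) · (5/4) · (6/5) · (7/6) · (3/2) · (4/3) · … (288 factors total). The numerators and denominators telescope so the product is an integer; carrying out the multiplication exactly gives PP(8, 6, 6) = 469699956117392.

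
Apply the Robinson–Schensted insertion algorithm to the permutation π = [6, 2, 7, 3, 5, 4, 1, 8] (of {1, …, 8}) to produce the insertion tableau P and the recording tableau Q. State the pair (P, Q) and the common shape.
P = [1, 3, 4, 8] / [2, 7] / [5] / [6];  Q = [1, 3, 5, 8] / [2, 4] / [6] / [7];  common shape = (4, 2, 1, 1)

Row-insert the values π_1, π_2, … into P one at a time, bumping the leftmost entry strictly greater than the inserted value down to the next row. The recording tableau Q records, in position (i, j), the step at which that cell was added to P.
  Insert 6 (step 1): P = [6];  Q = [1]
  Insert 2 (step 2): P = [2] / [6];  Q = [1] / [2]
  Insert 7 (step 3): P = [2, 7] / [6];  Q = [1, 3] / [2]
  Insert 3 (step 4): P = [2, 3] / [6, 7];  Q = [1, 3] / [2, 4]
  Insert 5 (step 5): P = [2, 3, 5] / [6, 7];  Q = [1, 3, 5] / [2, 4]
  Insert 4 (step 6): P = [2, 3, 4] / [5, 7] / [6];  Q = [1, 3, 5] / [2, 4] / [6]
  Insert 1 (step 7): P = [1, 3, 4] / [2, 7] / [5] / [6];  Q = [1, 3, 5] / [2, 4] / [6] / [7]
  Insert 8 (step 8): P = [1, 3, 4, 8] / [2, 7] / [5] / [6];  Q = [1, 3, 5, 8] / [2, 4] / [6] / [7]
Final shape: (4, 2, 1, 1).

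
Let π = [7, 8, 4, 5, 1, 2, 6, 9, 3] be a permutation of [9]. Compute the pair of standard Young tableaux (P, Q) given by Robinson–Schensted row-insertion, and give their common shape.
P = [1, 2, 3, 9] / [4, 5, 6] / [7, 8];  Q = [1, 2, 7, 8] / [3, 4, 9] / [5, 6];  common shape = (4, 3, 2)

Row-insert the values π_1, π_2, … into P one at a time, bumping the leftmost entry strictly greater than the inserted value down to the next row. The recording tableau Q records, in position (i, j), the step at which that cell was added to P.
  Insert 7 (step 1): P = [7];  Q = [1]
  Insert 8 (step 2): P = [7, 8];  Q = [1, 2]
  Insert 4 (step 3): P = [4, 8] / [7];  Q = [1, 2] / [3]
  Insert 5 (step 4): P = [4, 5] / [7, 8];  Q = [1, 2] / [3, 4]
  Insert 1 (step 5): P = [1, 5] / [4, 8] / [7];  Q = [1, 2] / [3, 4] / [5]
  Insert 2 (step 6): P = [1, 2] / [4, 5] / [7, 8];  Q = [1, 2] / [3, 4] / [5, 6]
  Insert 6 (step 7): P = [1, 2, 6] / [4, 5] / [7, 8];  Q = [1, 2, 7] / [3, 4] / [5, 6]
  Insert 9 (step 8): P = [1, 2, 6, 9] / [4, 5] / [7, 8];  Q = [1, 2, 7, 8] / [3, 4] / [5, 6]
  Insert 3 (step 9): P = [1, 2, 3, 9] / [4, 5, 6] / [7, 8];  Q = [1, 2, 7, 8] / [3, 4, 9] / [5, 6]
Final shape: (4, 3, 2).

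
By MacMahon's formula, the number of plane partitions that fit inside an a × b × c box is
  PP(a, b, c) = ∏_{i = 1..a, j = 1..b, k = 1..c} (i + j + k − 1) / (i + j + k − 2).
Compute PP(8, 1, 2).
PP(8, 1, 2) = 45

Evaluate the triple product over i = 1..8, j = 1..1, k = 1..2. The factors are (2/1) · (3/2) · (3/2) · (4/3) · (4/3) · (5/4) · (5/4) · (6/5) · … (16 factors total). The numerators and denominators telescope so the product is an integer; carrying out the multiplication exactly gives PP(8, 1, 2) = 45.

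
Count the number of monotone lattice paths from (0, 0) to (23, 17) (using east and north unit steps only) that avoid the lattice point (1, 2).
Number of paths = 60639779520

Total paths from (0, 0) to (23, 17): C(40, 23) = 88732378800. Paths through (1, 2): (paths (0, 0) → (1, 2)) × (paths (1, 2) → (23, 17)) = C(3, 1) · C(37, 22) = 3 · 9364199760 = 28092599280. Avoidance count = 88732378800 − 28092599280 = 60639779520.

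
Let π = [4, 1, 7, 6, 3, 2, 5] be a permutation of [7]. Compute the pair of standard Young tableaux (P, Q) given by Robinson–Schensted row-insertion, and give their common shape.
P = [1, 2, 5] / [3, 6] / [4] / [7];  Q = [1, 3, 7] / [2, 4] / [5] / [6];  common shape = (3, 2, 1, 1)

Row-insert the values π_1, π_2, … into P one at a time, bumping the leftmost entry strictly greater than the inserted value down to the next row. The recording tableau Q records, in position (i, j), the step at which that cell was added to P.
  Insert 4 (step 1): P = [4];  Q = [1]
  Insert 1 (step 2): P = [1] / [4];  Q = [1] / [2]
  Insert 7 (step 3): P = [1, 7] / [4];  Q = [1, 3] / [2]
  Insert 6 (step 4): P = [1, 6] / [4, 7];  Q = [1, 3] / [2, 4]
  Insert 3 (step 5): P = [1, 3] / [4, 6] / [7];  Q = [1, 3] / [2, 4] / [5]
  Insert 2 (step 6): P = [1, 2] / [3, 6] / [4] / [7];  Q = [1, 3] / [2, 4] / [5] / [6]
  Insert 5 (step 7): P = [1, 2, 5] / [3, 6] / [4] / [7];  Q = [1, 3, 7] / [2, 4] / [5] / [6]
Final shape: (3, 2, 1, 1).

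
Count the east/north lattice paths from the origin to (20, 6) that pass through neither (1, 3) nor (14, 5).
Number of paths = 145614

Inclusion–exclusion. Total paths: C(26, 20) = 230230. Through P₁: C(4, 1)·C(22, 19) = 6160. Through P₂: C(19, 14)·C(7, 6) = 81396. Since P₁ is strictly southwest of P₂, a monotone path through both must visit P₁ then P₂; paths through both = C(4, 1)·C(15, 13)·C(7, 6) = 2940. Avoid both = 230230 − 6160 − 81396 + 2940 = 145614.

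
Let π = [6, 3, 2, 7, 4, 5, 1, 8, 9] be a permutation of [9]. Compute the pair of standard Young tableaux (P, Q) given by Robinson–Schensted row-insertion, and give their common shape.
P = [1, 4, 5, 8, 9] / [2, 7] / [3] / [6];  Q = [1, 4, 6, 8, 9] / [2, 5] / [3] / [7];  common shape = (5, 2, 1, 1)

Row-insert the values π_1, π_2, … into P one at a time, bumping the leftmost entry strictly greater than the inserted value down to the next row. The recording tableau Q records, in position (i, j), the step at which that cell was added to P.
  Insert 6 (step 1): P = [6];  Q = [1]
  Insert 3 (step 2): P = [3] / [6];  Q = [1] / [2]
  Insert 2 (step 3): P = [2] / [3] / [6];  Q = [1] / [2] / [3]
  Insert 7 (step 4): P = [2, 7] / [3] / [6];  Q = [1, 4] / [2] / [3]
  Insert 4 (step 5): P = [2, 4] / [3, 7] / [6];  Q = [1, 4] / [2, 5] / [3]
  Insert 5 (step 6): P = [2, 4, 5] / [3, 7] / [6];  Q = [1, 4, 6] / [2, 5] / [3]
  Insert 1 (step 7): P = [1, 4, 5] / [2, 7] / [3] / [6];  Q = [1, 4, 6] / [2, 5] / [3] / [7]
  Insert 8 (step 8): P = [1, 4, 5, 8] / [2, 7] / [3] / [6];  Q = [1, 4, 6, 8] / [2, 5] / [3] / [7]
  Insert 9 (step 9): P = [1, 4, 5, 8, 9] / [2, 7] / [3] / [6];  Q = [1, 4, 6, 8, 9] / [2, 5] / [3] / [7]
Final shape: (5, 2, 1, 1).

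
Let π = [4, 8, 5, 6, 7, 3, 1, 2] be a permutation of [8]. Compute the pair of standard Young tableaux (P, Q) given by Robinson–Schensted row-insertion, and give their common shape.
P = [1, 2, 6, 7] / [3, 5] / [4] / [8];  Q = [1, 2, 4, 5] / [3, 8] / [6] / [7];  common shape = (4, 2, 1, 1)

Row-insert the values π_1, π_2, … into P one at a time, bumping the leftmost entry strictly greater than the inserted value down to the next row. The recording tableau Q records, in position (i, j), the step at which that cell was added to P.
  Insert 4 (step 1): P = [4];  Q = [1]
  Insert 8 (step 2): P = [4, 8];  Q = [1, 2]
  Insert 5 (step 3): P = [4, 5] / [8];  Q = [1, 2] / [3]
  Insert 6 (step 4): P = [4, 5, 6] / [8];  Q = [1, 2, 4] / [3]
  Insert 7 (step 5): P = [4, 5, 6, 7] / [8];  Q = [1, 2, 4, 5] / [3]
  Insert 3 (step 6): P = [3, 5, 6, 7] / [4] / [8];  Q = [1, 2, 4, 5] / [3] / [6]
  Insert 1 (step 7): P = [1, 5, 6, 7] / [3] / [4] / [8];  Q = [1, 2, 4, 5] / [3] / [6] / [7]
  Insert 2 (step 8): P = [1, 2, 6, 7] / [3, 5] / [4] / [8];  Q = [1, 2, 4, 5] / [3, 8] / [6] / [7]
Final shape: (4, 2, 1, 1).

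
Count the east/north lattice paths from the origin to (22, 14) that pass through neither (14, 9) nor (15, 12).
Number of paths = 2236430070

Inclusion–exclusion. Total paths: C(36, 22) = 3796297200. Through P₁: C(23, 14)·C(13, 8) = 1051723530. Through P₂: C(27, 15)·C(9, 7) = 625818960. Since P₁ is strictly southwest of P₂, a monotone path through both must visit P₁ then P₂; paths through both = C(23, 14)·C(4, 1)·C(9, 7) = 117675360. Avoid both = 3796297200 − 1051723530 − 625818960 + 117675360 = 2236430070.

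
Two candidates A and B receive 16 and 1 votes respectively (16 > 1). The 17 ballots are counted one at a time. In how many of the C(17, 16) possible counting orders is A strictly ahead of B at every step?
Strict-lead orderings = 15

Total orderings of the 17 votes with 16 for A: C(17, 16) = 17. By the Bertrand ballot formula (Cycle Lemma / reflection principle), the number of orderings in which A is strictly ahead of B throughout is (p − q)/(p + q) · C(p + q, p) = (16 − 1)/(16 + 1) · 17 = 15.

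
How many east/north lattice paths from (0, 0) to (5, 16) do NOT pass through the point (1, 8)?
Number of paths = 15894

Total paths from (0, 0) to (5, 16): C(21, 5) = 20349. Paths through (1, 8): (paths (0, 0) → (1, 8)) × (paths (1, 8) → (5, 16)) = C(9, 1) · C(12, 4) = 9 · 495 = 4455. Avoidance count = 20349 − 4455 = 15894.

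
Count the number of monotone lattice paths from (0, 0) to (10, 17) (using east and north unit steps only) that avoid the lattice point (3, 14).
Number of paths = 8354685

Total paths from (0, 0) to (10, 17): C(27, 10) = 8436285. Paths through (3, 14): (paths (0, 0) → (3, 14)) × (paths (3, 14) → (10, 17)) = C(17, 3) · C(10, 7) = 680 · 120 = 81600. Avoidance count = 8436285 − 81600 = 8354685.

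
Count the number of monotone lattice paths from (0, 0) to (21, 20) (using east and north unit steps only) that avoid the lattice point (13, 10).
Number of paths = 219066897192

Total paths from (0, 0) to (21, 20): C(41, 21) = 269128937220. Paths through (13, 10): (paths (0, 0) → (13, 10)) × (paths (13, 10) → (21, 20)) = C(23, 13) · C(18, 8) = 1144066 · 43758 = 50062040028. Avoidance count = 269128937220 − 50062040028 = 219066897192.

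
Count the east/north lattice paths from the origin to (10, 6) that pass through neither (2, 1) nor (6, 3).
Number of paths = 2782

Inclusion–exclusion. Total paths: C(16, 10) = 8008. Through P₁: C(3, 2)·C(13, 8) = 3861. Through P₂: C(9, 6)·C(7, 4) = 2940. Since P₁ is strictly southwest of P₂, a monotone path through both must visit P₁ then P₂; paths through both = C(3, 2)·C(6, 4)·C(7, 4) = 1575. Avoid both = 8008 − 3861 − 2940 + 1575 = 2782.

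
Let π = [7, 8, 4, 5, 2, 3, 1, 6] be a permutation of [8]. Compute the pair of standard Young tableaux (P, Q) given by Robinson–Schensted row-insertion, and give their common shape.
P = [1, 3, 6] / [2, 5] / [4, 8] / [7];  Q = [1, 2, 8] / [3, 4] / [5, 6] / [7];  common shape = (3, 2, 2, 1)

Row-insert the values π_1, π_2, … into P one at a time, bumping the leftmost entry strictly greater than the inserted value down to the next row. The recording tableau Q records, in position (i, j), the step at which that cell was added to P.
  Insert 7 (step 1): P = [7];  Q = [1]
  Insert 8 (step 2): P = [7, 8];  Q = [1, 2]
  Insert 4 (step 3): P = [4, 8] / [7];  Q = [1, 2] / [3]
  Insert 5 (step 4): P = [4, 5] / [7, 8];  Q = [1, 2] / [3, 4]
  Insert 2 (step 5): P = [2, 5] / [4, 8] / [7];  Q = [1, 2] / [3, 4] / [5]
  Insert 3 (step 6): P = [2, 3] / [4, 5] / [7, 8];  Q = [1, 2] / [3, 4] / [5, 6]
  Insert 1 (step 7): P = [1, 3] / [2, 5] / [4, 8] / [7];  Q = [1, 2] / [3, 4] / [5, 6] / [7]
  Insert 6 (step 8): P = [1, 3, 6] / [2, 5] / [4, 8] / [7];  Q = [1, 2, 8] / [3, 4] / [5, 6] / [7]
Final shape: (3, 2, 2, 1).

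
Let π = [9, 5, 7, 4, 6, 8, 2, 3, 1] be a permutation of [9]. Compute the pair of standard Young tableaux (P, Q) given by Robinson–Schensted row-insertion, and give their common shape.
P = [1, 3, 8] / [2, 6] / [4, 7] / [5] / [9];  Q = [1, 3, 6] / [2, 5] / [4, 8] / [7] / [9];  common shape = (3, 2, 2, 1, 1)

Row-insert the values π_1, π_2, … into P one at a time, bumping the leftmost entry strictly greater than the inserted value down to the next row. The recording tableau Q records, in position (i, j), the step at which that cell was added to P.
  Insert 9 (step 1): P = [9];  Q = [1]
  Insert 5 (step 2): P = [5] / [9];  Q = [1] / [2]
  Insert 7 (step 3): P = [5, 7] / [9];  Q = [1, 3] / [2]
  Insert 4 (step 4): P = [4, 7] / [5] / [9];  Q = [1, 3] / [2] / [4]
  Insert 6 (step 5): P = [4, 6] / [5, 7] / [9];  Q = [1, 3] / [2, 5] / [4]
  Insert 8 (step 6): P = [4, 6, 8] / [5, 7] / [9];  Q = [1, 3, 6] / [2, 5] / [4]
  Insert 2 (step 7): P = [2, 6, 8] / [4, 7] / [5] / [9];  Q = [1, 3, 6] / [2, 5] / [4] / [7]
  Insert 3 (step 8): P = [2, 3, 8] / [4, 6] / [5, 7] / [9];  Q = [1, 3, 6] / [2, 5] / [4, 8] / [7]
  Insert 1 (step 9): P = [1, 3, 8] / [2, 6] / [4, 7] / [5] / [9];  Q = [1, 3, 6] / [2, 5] / [4, 8] / [7] / [9]
Final shape: (3, 2, 2, 1, 1).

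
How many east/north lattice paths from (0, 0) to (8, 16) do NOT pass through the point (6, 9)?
Number of paths = 555291

Total paths from (0, 0) to (8, 16): C(24, 8) = 735471. Paths through (6, 9): (paths (0, 0) → (6, 9)) × (paths (6, 9) → (8, 16)) = C(15, 6) · C(9, 2) = 5005 · 36 = 180180. Avoidance count = 735471 − 180180 = 555291.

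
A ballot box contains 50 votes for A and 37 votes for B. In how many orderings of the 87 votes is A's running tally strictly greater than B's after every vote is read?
Strict-lead orderings = 752372573724182846706102

Total orderings of the 87 votes with 50 for A: C(87, 50) = 5035108762615685204879298. By the Bertrand ballot formula (Cycle Lemma / reflection principle), the number of orderings in which A is strictly ahead of B throughout is (p − q)/(p + q) · C(p + q, p) = (50 − 37)/(50 + 37) · 5035108762615685204879298 = 752372573724182846706102.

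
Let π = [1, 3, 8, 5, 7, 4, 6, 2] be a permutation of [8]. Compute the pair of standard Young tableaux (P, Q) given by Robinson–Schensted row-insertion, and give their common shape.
P = [1, 2, 4, 6] / [3, 7] / [5] / [8];  Q = [1, 2, 3, 5] / [4, 7] / [6] / [8];  common shape = (4, 2, 1, 1)

Row-insert the values π_1, π_2, … into P one at a time, bumping the leftmost entry strictly greater than the inserted value down to the next row. The recording tableau Q records, in position (i, j), the step at which that cell was added to P.
  Insert 1 (step 1): P = [1];  Q = [1]
  Insert 3 (step 2): P = [1, 3];  Q = [1, 2]
  Insert 8 (step 3): P = [1, 3, 8];  Q = [1, 2, 3]
  Insert 5 (step 4): P = [1, 3, 5] / [8];  Q = [1, 2, 3] / [4]
  Insert 7 (step 5): P = [1, 3, 5, 7] / [8];  Q = [1, 2, 3, 5] / [4]
  Insert 4 (step 6): P = [1, 3, 4, 7] / [5] / [8];  Q = [1, 2, 3, 5] / [4] / [6]
  Insert 6 (step 7): P = [1, 3, 4, 6] / [5, 7] / [8];  Q = [1, 2, 3, 5] / [4, 7] / [6]
  Insert 2 (step 8): P = [1, 2, 4, 6] / [3, 7] / [5] / [8];  Q = [1, 2, 3, 5] / [4, 7] / [6] / [8]
Final shape: (4, 2, 1, 1).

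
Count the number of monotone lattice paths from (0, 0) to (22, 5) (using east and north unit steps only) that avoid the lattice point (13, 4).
Number of paths = 56930

Total paths from (0, 0) to (22, 5): C(27, 22) = 80730. Paths through (13, 4): (paths (0, 0) → (13, 4)) × (paths (13, 4) → (22, 5)) = C(17, 13) · C(10, 9) = 2380 · 10 = 23800. Avoidance count = 80730 − 23800 = 56930.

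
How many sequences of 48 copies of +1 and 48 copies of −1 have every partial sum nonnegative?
C_48 = 131327898242169365477991900

These ballot sequences are counted by the Catalan number C_n = (1/(n + 1)) · C(2n, n). For n = 48: C_48 = (1/49) · C(96, 48) = 6435067013866298908421603100/49 = 131327898242169365477991900.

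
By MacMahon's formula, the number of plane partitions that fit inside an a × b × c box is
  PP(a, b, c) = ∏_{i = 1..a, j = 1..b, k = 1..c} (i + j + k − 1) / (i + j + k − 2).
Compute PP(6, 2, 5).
PP(6, 2, 5) = 60984

Evaluate the triple product over i = 1..6, j = 1..2, k = 1..5. The factors are (2/1) · (3/2) · (4/3) · (5/4) · (6/5) · (3/2) · (4/3) · (5/4) · … (60 factors total). The numerators and denominators telescope so the product is an integer; carrying out the multiplication exactly gives PP(6, 2, 5) = 60984.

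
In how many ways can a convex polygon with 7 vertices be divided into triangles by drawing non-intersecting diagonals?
C_5 = 42

These polygon triangulations are counted by the Catalan number C_n = (1/(n + 1)) · C(2n, n). For n = 5: C_5 = (1/6) · C(10, 5) = 252/6 = 42.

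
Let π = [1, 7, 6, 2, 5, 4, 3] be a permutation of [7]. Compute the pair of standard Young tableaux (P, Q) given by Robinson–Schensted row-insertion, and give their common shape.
P = [1, 2, 3] / [4] / [5] / [6] / [7];  Q = [1, 2, 5] / [3] / [4] / [6] / [7];  common shape = (3, 1, 1, 1, 1)

Row-insert the values π_1, π_2, … into P one at a time, bumping the leftmost entry strictly greater than the inserted value down to the next row. The recording tableau Q records, in position (i, j), the step at which that cell was added to P.
  Insert 1 (step 1): P = [1];  Q = [1]
  Insert 7 (step 2): P = [1, 7];  Q = [1, 2]
  Insert 6 (step 3): P = [1, 6] / [7];  Q = [1, 2] / [3]
  Insert 2 (step 4): P = [1, 2] / [6] / [7];  Q = [1, 2] / [3] / [4]
  Insert 5 (step 5): P = [1, 2, 5] / [6] / [7];  Q = [1, 2, 5] / [3] / [4]
  Insert 4 (step 6): P = [1, 2, 4] / [5] / [6] / [7];  Q = [1, 2, 5] / [3] / [4] / [6]
  Insert 3 (step 7): P = [1, 2, 3] / [4] / [5] / [6] / [7];  Q = [1, 2, 5] / [3] / [4] / [6] / [7]
Final shape: (3, 1, 1, 1, 1).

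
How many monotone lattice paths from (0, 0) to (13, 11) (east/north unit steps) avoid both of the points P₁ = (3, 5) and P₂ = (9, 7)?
Number of paths = 1356656

Inclusion–exclusion. Total paths: C(24, 13) = 2496144. Through P₁: C(8, 3)·C(16, 10) = 448448. Through P₂: C(16, 9)·C(8, 4) = 800800. Since P₁ is strictly southwest of P₂, a monotone path through both must visit P₁ then P₂; paths through both = C(8, 3)·C(8, 6)·C(8, 4) = 109760. Avoid both = 2496144 − 448448 − 800800 + 109760 = 1356656.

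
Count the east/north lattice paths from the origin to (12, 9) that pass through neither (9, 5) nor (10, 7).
Number of paths = 143208

Inclusion–exclusion. Total paths: C(21, 12) = 293930. Through P₁: C(14, 9)·C(7, 3) = 70070. Through P₂: C(17, 10)·C(4, 2) = 116688. Since P₁ is strictly southwest of P₂, a monotone path through both must visit P₁ then P₂; paths through both = C(14, 9)·C(3, 1)·C(4, 2) = 36036. Avoid both = 293930 − 70070 − 116688 + 36036 = 143208.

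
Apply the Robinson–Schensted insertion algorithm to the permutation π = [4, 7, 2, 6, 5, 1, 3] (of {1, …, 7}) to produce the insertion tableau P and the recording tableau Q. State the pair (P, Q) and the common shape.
P = [1, 3] / [2, 5] / [4, 6] / [7];  Q = [1, 2] / [3, 4] / [5, 7] / [6];  common shape = (2, 2, 2, 1)

Row-insert the values π_1, π_2, … into P one at a time, bumping the leftmost entry strictly greater than the inserted value down to the next row. The recording tableau Q records, in position (i, j), the step at which that cell was added to P.
  Insert 4 (step 1): P = [4];  Q = [1]
  Insert 7 (step 2): P = [4, 7];  Q = [1, 2]
  Insert 2 (step 3): P = [2, 7] / [4];  Q = [1, 2] / [3]
  Insert 6 (step 4): P = [2, 6] / [4, 7];  Q = [1, 2] / [3, 4]
  Insert 5 (step 5): P = [2, 5] / [4, 6] / [7];  Q = [1, 2] / [3, 4] / [5]
  Insert 1 (step 6): P = [1, 5] / [2, 6] / [4] / [7];  Q = [1, 2] / [3, 4] / [5] / [6]
  Insert 3 (step 7): P = [1, 3] / [2, 5] / [4, 6] / [7];  Q = [1, 2] / [3, 4] / [5, 7] / [6]
Final shape: (2, 2, 2, 1).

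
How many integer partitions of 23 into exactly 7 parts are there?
p(23, 7 parts) = 164

Partitions of n into exactly k parts are in bijection with partitions of n − k into at most k parts (subtract 1 from each part). So p(23, exactly 7) = p(16, parts ≤ 7). Computing via the recurrence p(m, j) = p(m, j−1) + p(m−j, j) gives 164.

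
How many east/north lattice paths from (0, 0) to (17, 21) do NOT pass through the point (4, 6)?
Number of paths = 20918289780

Total paths from (0, 0) to (17, 21): C(38, 17) = 28781143380. Paths through (4, 6): (paths (0, 0) → (4, 6)) × (paths (4, 6) → (17, 21)) = C(10, 4) · C(28, 13) = 210 · 37442160 = 7862853600. Avoidance count = 28781143380 − 7862853600 = 20918289780.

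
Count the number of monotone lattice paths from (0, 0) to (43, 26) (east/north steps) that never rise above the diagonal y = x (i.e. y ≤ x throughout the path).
Number of paths = 2873168699970809016

By the reflection principle (André's argument), the number of monotone paths to (43, 26) with n ≤ m that never go above y = x is C(69, 43) − C(69, 44) = 7023301266595310928 − 4150132566624501912 = 2873168699970809016.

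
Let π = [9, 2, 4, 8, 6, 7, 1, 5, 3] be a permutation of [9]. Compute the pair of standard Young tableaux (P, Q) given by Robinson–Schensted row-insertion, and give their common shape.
P = [1, 3, 5, 7] / [2, 4] / [6] / [8] / [9];  Q = [1, 3, 4, 6] / [2, 8] / [5] / [7] / [9];  common shape = (4, 2, 1, 1, 1)

Row-insert the values π_1, π_2, … into P one at a time, bumping the leftmost entry strictly greater than the inserted value down to the next row. The recording tableau Q records, in position (i, j), the step at which that cell was added to P.
  Insert 9 (step 1): P = [9];  Q = [1]
  Insert 2 (step 2): P = [2] / [9];  Q = [1] / [2]
  Insert 4 (step 3): P = [2, 4] / [9];  Q = [1, 3] / [2]
  Insert 8 (step 4): P = [2, 4, 8] / [9];  Q = [1, 3, 4] / [2]
  Insert 6 (step 5): P = [2, 4, 6] / [8] / [9];  Q = [1, 3, 4] / [2] / [5]
  Insert 7 (step 6): P = [2, 4, 6, 7] / [8] / [9];  Q = [1, 3, 4, 6] / [2] / [5]
  Insert 1 (step 7): P = [1, 4, 6, 7] / [2] / [8] / [9];  Q = [1, 3, 4, 6] / [2] / [5] / [7]
  Insert 5 (step 8): P = [1, 4, 5, 7] / [2, 6] / [8] / [9];  Q = [1, 3, 4, 6] / [2, 8] / [5] / [7]
  Insert 3 (step 9): P = [1, 3, 5, 7] / [2, 4] / [6] / [8] / [9];  Q = [1, 3, 4, 6] / [2, 8] / [5] / [7] / [9]
Final shape: (4, 2, 1, 1, 1).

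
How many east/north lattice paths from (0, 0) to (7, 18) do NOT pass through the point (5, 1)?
Number of paths = 479674

Total paths from (0, 0) to (7, 18): C(25, 7) = 480700. Paths through (5, 1): (paths (0, 0) → (5, 1)) × (paths (5, 1) → (7, 18)) = C(6, 5) · C(19, 2) = 6 · 171 = 1026. Avoidance count = 480700 − 1026 = 479674.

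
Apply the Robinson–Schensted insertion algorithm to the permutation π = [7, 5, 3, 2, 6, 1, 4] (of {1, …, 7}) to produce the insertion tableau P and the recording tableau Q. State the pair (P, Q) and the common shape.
P = [1, 4] / [2, 6] / [3] / [5] / [7];  Q = [1, 5] / [2, 7] / [3] / [4] / [6];  common shape = (2, 2, 1, 1, 1)

Row-insert the values π_1, π_2, … into P one at a time, bumping the leftmost entry strictly greater than the inserted value down to the next row. The recording tableau Q records, in position (i, j), the step at which that cell was added to P.
  Insert 7 (step 1): P = [7];  Q = [1]
  Insert 5 (step 2): P = [5] / [7];  Q = [1] / [2]
  Insert 3 (step 3): P = [3] / [5] / [7];  Q = [1] / [2] / [3]
  Insert 2 (step 4): P = [2] / [3] / [5] / [7];  Q = [1] / [2] / [3] / [4]
  Insert 6 (step 5): P = [2, 6] / [3] / [5] / [7];  Q = [1, 5] / [2] / [3] / [4]
  Insert 1 (step 6): P = [1, 6] / [2] / [3] / [5] / [7];  Q = [1, 5] / [2] / [3] / [4] / [6]
  Insert 4 (step 7): P = [1, 4] / [2, 6] / [3] / [5] / [7];  Q = [1, 5] / [2, 7] / [3] / [4] / [6]
Final shape: (2, 2, 1, 1, 1).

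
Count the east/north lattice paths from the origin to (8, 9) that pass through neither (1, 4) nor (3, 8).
Number of paths = 19810

Inclusion–exclusion. Total paths: C(17, 8) = 24310. Through P₁: C(5, 1)·C(12, 7) = 3960. Through P₂: C(11, 3)·C(6, 5) = 990. Since P₁ is strictly southwest of P₂, a monotone path through both must visit P₁ then P₂; paths through both = C(5, 1)·C(6, 2)·C(6, 5) = 450. Avoid both = 24310 − 3960 − 990 + 450 = 19810.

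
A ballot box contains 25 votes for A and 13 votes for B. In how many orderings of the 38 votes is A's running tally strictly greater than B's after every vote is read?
Strict-lead orderings = 1709984304

Total orderings of the 38 votes with 25 for A: C(38, 25) = 5414950296. By the Bertrand ballot formula (Cycle Lemma / reflection principle), the number of orderings in which A is strictly ahead of B throughout is (p − q)/(p + q) · C(p + q, p) = (25 − 13)/(25 + 13) · 5414950296 = 1709984304.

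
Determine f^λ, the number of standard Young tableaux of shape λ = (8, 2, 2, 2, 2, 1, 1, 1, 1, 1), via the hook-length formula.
# SYT of shape (8, 2, 2, 2, 2, 1, 1, 1, 1, 1) = 26142480

Hook-length formula: f^λ = n! / Π hook(c), product over all cells c of the Young diagram. For λ = (8, 2, 2, 2, 2, 1, 1, 1, 1, 1), n = 21 boxes. Hook lengths by row (left-to-right, top-to-bottom): [17, 11, 6, 5, 4, 3, 2, 1]; [10, 4]; [9, 3]; [8, 2]; [7, 1]; [5]; [4]; [3]; [2]; [1]. Product of hooks = 1954326528000. So f^λ = 21! / 1954326528000 = 51090942171709440000 / 1954326528000 = 26142480.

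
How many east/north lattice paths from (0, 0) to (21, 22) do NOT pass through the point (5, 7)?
Number of paths = 814021647420

Total paths from (0, 0) to (21, 22): C(43, 21) = 1052049481860. Paths through (5, 7): (paths (0, 0) → (5, 7)) × (paths (5, 7) → (21, 22)) = C(12, 5) · C(31, 16) = 792 · 300540195 = 238027834440. Avoidance count = 1052049481860 − 238027834440 = 814021647420.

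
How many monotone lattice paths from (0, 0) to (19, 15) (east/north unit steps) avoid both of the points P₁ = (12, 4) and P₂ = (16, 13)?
Number of paths = 1132421690

Inclusion–exclusion. Total paths: C(34, 19) = 1855967520. Through P₁: C(16, 12)·C(18, 7) = 57919680. Through P₂: C(29, 16)·C(5, 3) = 678639150. Since P₁ is strictly southwest of P₂, a monotone path through both must visit P₁ then P₂; paths through both = C(16, 12)·C(13, 4)·C(5, 3) = 13013000. Avoid both = 1855967520 − 57919680 − 678639150 + 13013000 = 1132421690.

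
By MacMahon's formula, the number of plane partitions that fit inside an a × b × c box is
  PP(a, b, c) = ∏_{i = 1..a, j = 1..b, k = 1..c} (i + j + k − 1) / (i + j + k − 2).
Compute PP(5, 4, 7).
PP(5, 4, 7) = 868489479

Evaluate the triple product over i = 1..5, j = 1..4, k = 1..7. The factors are (2/1) · (3/2) · (4/3) · (5/4) · (6/5) · (7/6) · (8/7) · (3/2) · … (140 factors total). The numerators and denominators telescope so the product is an integer; carrying out the multiplication exactly gives PP(5, 4, 7) = 868489479.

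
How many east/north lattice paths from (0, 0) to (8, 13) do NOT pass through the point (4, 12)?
Number of paths = 194390

Total paths from (0, 0) to (8, 13): C(21, 8) = 203490. Paths through (4, 12): (paths (0, 0) → (4, 12)) × (paths (4, 12) → (8, 13)) = C(16, 4) · C(5, 4) = 1820 · 5 = 9100. Avoidance count = 203490 − 9100 = 194390.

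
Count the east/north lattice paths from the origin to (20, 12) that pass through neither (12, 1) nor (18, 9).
Number of paths = 178332414

Inclusion–exclusion. Total paths: C(32, 20) = 225792840. Through P₁: C(13, 12)·C(19, 8) = 982566. Through P₂: C(27, 18)·C(5, 2) = 46868250. Since P₁ is strictly southwest of P₂, a monotone path through both must visit P₁ then P₂; paths through both = C(13, 12)·C(14, 6)·C(5, 2) = 390390. Avoid both = 225792840 − 982566 − 46868250 + 390390 = 178332414.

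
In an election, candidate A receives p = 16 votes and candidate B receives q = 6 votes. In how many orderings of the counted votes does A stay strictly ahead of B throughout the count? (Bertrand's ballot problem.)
Strict-lead orderings = 33915

Total orderings of the 22 votes with 16 for A: C(22, 16) = 74613. By the Bertrand ballot formula (Cycle Lemma / reflection principle), the number of orderings in which A is strictly ahead of B throughout is (p − q)/(p + q) · C(p + q, p) = (16 − 6)/(16 + 6) · 74613 = 33915.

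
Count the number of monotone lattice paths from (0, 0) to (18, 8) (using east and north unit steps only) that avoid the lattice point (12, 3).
Number of paths = 1352065

Total paths from (0, 0) to (18, 8): C(26, 18) = 1562275. Paths through (12, 3): (paths (0, 0) → (12, 3)) × (paths (12, 3) → (18, 8)) = C(15, 12) · C(11, 6) = 455 · 462 = 210210. Avoidance count = 1562275 − 210210 = 1352065.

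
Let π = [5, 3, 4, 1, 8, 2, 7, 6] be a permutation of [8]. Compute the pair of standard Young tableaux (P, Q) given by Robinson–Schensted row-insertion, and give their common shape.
P = [1, 2, 6] / [3, 4, 7] / [5, 8];  Q = [1, 3, 5] / [2, 6, 7] / [4, 8];  common shape = (3, 3, 2)

Row-insert the values π_1, π_2, … into P one at a time, bumping the leftmost entry strictly greater than the inserted value down to the next row. The recording tableau Q records, in position (i, j), the step at which that cell was added to P.
  Insert 5 (step 1): P = [5];  Q = [1]
  Insert 3 (step 2): P = [3] / [5];  Q = [1] / [2]
  Insert 4 (step 3): P = [3, 4] / [5];  Q = [1, 3] / [2]
  Insert 1 (step 4): P = [1, 4] / [3] / [5];  Q = [1, 3] / [2] / [4]
  Insert 8 (step 5): P = [1, 4, 8] / [3] / [5];  Q = [1, 3, 5] / [2] / [4]
  Insert 2 (step 6): P = [1, 2, 8] / [3, 4] / [5];  Q = [1, 3, 5] / [2, 6] / [4]
  Insert 7 (step 7): P = [1, 2, 7] / [3, 4, 8] / [5];  Q = [1, 3, 5] / [2, 6, 7] / [4]
  Insert 6 (step 8): P = [1, 2, 6] / [3, 4, 7] / [5, 8];  Q = [1, 3, 5] / [2, 6, 7] / [4, 8]
Final shape: (3, 3, 2).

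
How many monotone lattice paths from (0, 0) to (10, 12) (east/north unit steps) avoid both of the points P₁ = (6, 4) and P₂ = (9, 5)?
Number of paths = 533400

Inclusion–exclusion. Total paths: C(22, 10) = 646646. Through P₁: C(10, 6)·C(12, 4) = 103950. Through P₂: C(14, 9)·C(8, 1) = 16016. Since P₁ is strictly southwest of P₂, a monotone path through both must visit P₁ then P₂; paths through both = C(10, 6)·C(4, 3)·C(8, 1) = 6720. Avoid both = 646646 − 103950 − 16016 + 6720 = 533400.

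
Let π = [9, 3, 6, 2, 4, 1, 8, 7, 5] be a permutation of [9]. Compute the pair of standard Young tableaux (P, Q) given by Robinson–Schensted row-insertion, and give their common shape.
P = [1, 4, 5] / [2, 6, 7] / [3, 8] / [9];  Q = [1, 3, 7] / [2, 5, 8] / [4, 9] / [6];  common shape = (3, 3, 2, 1)

Row-insert the values π_1, π_2, … into P one at a time, bumping the leftmost entry strictly greater than the inserted value down to the next row. The recording tableau Q records, in position (i, j), the step at which that cell was added to P.
  Insert 9 (step 1): P = [9];  Q = [1]
  Insert 3 (step 2): P = [3] / [9];  Q = [1] / [2]
  Insert 6 (step 3): P = [3, 6] / [9];  Q = [1, 3] / [2]
  Insert 2 (step 4): P = [2, 6] / [3] / [9];  Q = [1, 3] / [2] / [4]
  Insert 4 (step 5): P = [2, 4] / [3, 6] / [9];  Q = [1, 3] / [2, 5] / [4]
  Insert 1 (step 6): P = [1, 4] / [2, 6] / [3] / [9];  Q = [1, 3] / [2, 5] / [4] / [6]
  Insert 8 (step 7): P = [1, 4, 8] / [2, 6] / [3] / [9];  Q = [1, 3, 7] / [2, 5] / [4] / [6]
  Insert 7 (step 8): P = [1, 4, 7] / [2, 6, 8] / [3] / [9];  Q = [1, 3, 7] / [2, 5, 8] / [4] / [6]
  Insert 5 (step 9): P = [1, 4, 5] / [2, 6, 7] / [3, 8] / [9];  Q = [1, 3, 7] / [2, 5, 8] / [4, 9] / [6]
Final shape: (3, 3, 2, 1).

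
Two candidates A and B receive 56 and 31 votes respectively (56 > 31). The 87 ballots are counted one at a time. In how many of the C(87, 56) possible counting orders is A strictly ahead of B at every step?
Strict-lead orderings = 103597875880297589699400

Total orderings of the 87 votes with 56 for A: C(87, 56) = 360520608063435612153912. By the Bertrand ballot formula (Cycle Lemma / reflection principle), the number of orderings in which A is strictly ahead of B throughout is (p − q)/(p + q) · C(p + q, p) = (56 − 31)/(56 + 31) · 360520608063435612153912 = 103597875880297589699400.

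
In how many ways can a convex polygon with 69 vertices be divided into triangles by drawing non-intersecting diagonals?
C_67 = 22033725021956517463358552614056949950

These polygon triangulations are counted by the Catalan number C_n = (1/(n + 1)) · C(2n, n). For n = 67: C_67 = (1/68) · C(134, 67) = 1498293301493043187508381577755872596600/68 = 22033725021956517463358552614056949950.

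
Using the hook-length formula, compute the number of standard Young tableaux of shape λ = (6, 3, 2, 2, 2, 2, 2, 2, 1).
# SYT of shape (6, 3, 2, 2, 2, 2, 2, 2, 1) = 192053862

Hook-length formula: f^λ = n! / Π hook(c), product over all cells c of the Young diagram. For λ = (6, 3, 2, 2, 2, 2, 2, 2, 1), n = 22 boxes. Hook lengths by row (left-to-right, top-to-bottom): [14, 12, 5, 3, 2, 1]; [10, 8, 1]; [8, 6]; [7, 5]; [6, 4]; [5, 3]; [4, 2]; [3, 1]; [1]. Product of hooks = 5852528640000. So f^λ = 22! / 5852528640000 = 1124000727777607680000 / 5852528640000 = 192053862.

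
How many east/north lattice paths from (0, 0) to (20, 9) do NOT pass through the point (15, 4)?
Number of paths = 9038253

Total paths from (0, 0) to (20, 9): C(29, 20) = 10015005. Paths through (15, 4): (paths (0, 0) → (15, 4)) × (paths (15, 4) → (20, 9)) = C(19, 15) · C(10, 5) = 3876 · 252 = 976752. Avoidance count = 10015005 − 976752 = 9038253.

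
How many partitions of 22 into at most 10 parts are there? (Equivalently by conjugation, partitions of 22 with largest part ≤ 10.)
p(22, parts ≤ 10) = 807

Use the recurrence p(n, m) = p(n, m−1) + p(n−m, m): either the largest part is < m (count p(n, m−1)) or the largest part is exactly m (remove one copy of m, count p(n−m, m)). With p(0, ·) = 1 this gives p(22, parts ≤ 10) = 807. (By conjugating Young diagrams, this also counts partitions of 22 into at most 10 parts.)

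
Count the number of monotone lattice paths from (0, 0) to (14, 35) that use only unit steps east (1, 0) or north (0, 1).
Number of paths = 675248872536

A monotone lattice path from (0, 0) to (14, 35) consists of 14 east steps and 35 north steps in some order, so it is determined by which 14 of the 49 steps are east. The count is C(49, 14) = 675248872536.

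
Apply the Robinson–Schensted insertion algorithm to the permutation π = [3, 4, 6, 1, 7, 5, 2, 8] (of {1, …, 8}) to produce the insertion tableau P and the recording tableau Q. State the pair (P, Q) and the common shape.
P = [1, 2, 5, 7, 8] / [3, 4] / [6];  Q = [1, 2, 3, 5, 8] / [4, 6] / [7];  common shape = (5, 2, 1)

Row-insert the values π_1, π_2, … into P one at a time, bumping the leftmost entry strictly greater than the inserted value down to the next row. The recording tableau Q records, in position (i, j), the step at which that cell was added to P.
  Insert 3 (step 1): P = [3];  Q = [1]
  Insert 4 (step 2): P = [3, 4];  Q = [1, 2]
  Insert 6 (step 3): P = [3, 4, 6];  Q = [1, 2, 3]
  Insert 1 (step 4): P = [1, 4, 6] / [3];  Q = [1, 2, 3] / [4]
  Insert 7 (step 5): P = [1, 4, 6, 7] / [3];  Q = [1, 2, 3, 5] / [4]
  Insert 5 (step 6): P = [1, 4, 5, 7] / [3, 6];  Q = [1, 2, 3, 5] / [4, 6]
  Insert 2 (step 7): P = [1, 2, 5, 7] / [3, 4] / [6];  Q = [1, 2, 3, 5] / [4, 6] / [7]
  Insert 8 (step 8): P = [1, 2, 5, 7, 8] / [3, 4] / [6];  Q = [1, 2, 3, 5, 8] / [4, 6] / [7]
Final shape: (5, 2, 1).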